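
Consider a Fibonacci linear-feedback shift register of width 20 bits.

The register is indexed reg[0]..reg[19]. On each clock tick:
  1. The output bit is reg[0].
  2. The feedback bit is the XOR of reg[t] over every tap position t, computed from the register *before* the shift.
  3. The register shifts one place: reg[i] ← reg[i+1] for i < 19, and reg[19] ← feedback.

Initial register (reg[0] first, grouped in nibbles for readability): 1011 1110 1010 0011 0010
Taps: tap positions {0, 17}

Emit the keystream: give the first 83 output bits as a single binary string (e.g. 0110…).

10111110101000110010111000101111110010111001000011100000101011001001110110111101011

k : reg_k → out_k, fb_k
0: 10111110101000110010 → 1, fb=1
1: 01111101010001100101 → 0, fb=1
2: 11111010100011001011 → 1, fb=1
3: 11110101000110010111 → 1, fb=0
4: 11101010001100101110 → 1, fb=0
5: 11010100011001011100 → 1, fb=0
6: 10101000110010111000 → 1, fb=1
7: 01010001100101110001 → 0, fb=0
8: 10100011001011100010 → 1, fb=1
9: 01000110010111000101 → 0, fb=1
10: 10001100101110001011 → 1, fb=1
11: 00011001011100010111 → 0, fb=1
12: 00110010111000101111 → 0, fb=1
13: 01100101110001011111 → 0, fb=1
14: 11001011100010111111 → 1, fb=0
15: 10010111000101111110 → 1, fb=0
16: 00101110001011111100 → 0, fb=1
17: 01011100010111111001 → 0, fb=0
18: 10111000101111110010 → 1, fb=1
19: 01110001011111100101 → 0, fb=1
20: 11100010111111001011 → 1, fb=1
21: 11000101111110010111 → 1, fb=0
22: 10001011111100101110 → 1, fb=0
23: 00010111111001011100 → 0, fb=1
24: 00101111110010111001 → 0, fb=0
25: 01011111100101110010 → 0, fb=0
26: 10111111001011100100 → 1, fb=0
27: 01111110010111001000 → 0, fb=0
28: 11111100101110010000 → 1, fb=1
29: 11111001011100100001 → 1, fb=1
30: 11110010111001000011 → 1, fb=1
31: 11100101110010000111 → 1, fb=0
32: 11001011100100001110 → 1, fb=0
33: 10010111001000011100 → 1, fb=0
34: 00101110010000111000 → 0, fb=0
35: 01011100100001110000 → 0, fb=0
36: 10111001000011100000 → 1, fb=1
37: 01110010000111000001 → 0, fb=0
38: 11100100001110000010 → 1, fb=1
39: 11001000011100000101 → 1, fb=0
40: 10010000111000001010 → 1, fb=1
41: 00100001110000010101 → 0, fb=1
42: 01000011100000101011 → 0, fb=0
43: 10000111000001010110 → 1, fb=0
44: 00001110000010101100 → 0, fb=1
45: 00011100000101011001 → 0, fb=0
46: 00111000001010110010 → 0, fb=0
47: 01110000010101100100 → 0, fb=1
48: 11100000101011001001 → 1, fb=1
49: 11000001010110010011 → 1, fb=1
50: 10000010101100100111 → 1, fb=0
51: 00000101011001001110 → 0, fb=1
52: 00001010110010011101 → 0, fb=1
53: 00010101100100111011 → 0, fb=0
54: 00101011001001110110 → 0, fb=1
55: 01010110010011101101 → 0, fb=1
56: 10101100100111011011 → 1, fb=1
57: 01011001001110110111 → 0, fb=1
58: 10110010011101101111 → 1, fb=0
59: 01100100111011011110 → 0, fb=1
60: 11001001110110111101 → 1, fb=0
61: 10010011101101111010 → 1, fb=1
62: 00100111011011110101 → 0, fb=1
63: 01001110110111101011 → 0, fb=0
64: 10011101101111010110 → 1, fb=0
65: 00111011011110101100 → 0, fb=1
66: 01110110111101011001 → 0, fb=0
67: 11101101111010110010 → 1, fb=1
68: 11011011110101100101 → 1, fb=0
69: 10110111101011001010 → 1, fb=1
70: 01101111010110010101 → 0, fb=1
71: 11011110101100101011 → 1, fb=1
72: 10111101011001010111 → 1, fb=0
73: 01111010110010101110 → 0, fb=1
74: 11110101100101011101 → 1, fb=0
75: 11101011001010111010 → 1, fb=1
76: 11010110010101110101 → 1, fb=0
77: 10101100101011101010 → 1, fb=1
78: 01011001010111010101 → 0, fb=1
79: 10110010101110101011 → 1, fb=1
80: 01100101011101010111 → 0, fb=1
81: 11001010111010101111 → 1, fb=0
82: 10010101110101011110 → 1, fb=0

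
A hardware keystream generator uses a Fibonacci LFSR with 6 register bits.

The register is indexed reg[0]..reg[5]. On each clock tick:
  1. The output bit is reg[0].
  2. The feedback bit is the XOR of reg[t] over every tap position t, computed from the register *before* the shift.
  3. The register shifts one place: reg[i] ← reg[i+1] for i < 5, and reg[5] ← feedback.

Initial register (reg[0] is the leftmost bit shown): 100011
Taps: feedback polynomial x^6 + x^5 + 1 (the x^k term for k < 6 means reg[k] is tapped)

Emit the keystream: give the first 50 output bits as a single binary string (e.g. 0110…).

10001100001000001111110101011001101110110100100111

step | reg (before) | out | fb
   0 | 100011 | 1 | 0
   1 | 000110 | 0 | 0
   2 | 001100 | 0 | 0
   3 | 011000 | 0 | 0
   4 | 110000 | 1 | 1
   5 | 100001 | 1 | 0
   6 | 000010 | 0 | 0
   7 | 000100 | 0 | 0
   8 | 001000 | 0 | 0
   9 | 010000 | 0 | 0
  10 | 100000 | 1 | 1
  11 | 000001 | 0 | 1
  12 | 000011 | 0 | 1
  13 | 000111 | 0 | 1
  14 | 001111 | 0 | 1
  15 | 011111 | 0 | 1
  16 | 111111 | 1 | 0
  17 | 111110 | 1 | 1
  18 | 111101 | 1 | 0
  19 | 111010 | 1 | 1
  20 | 110101 | 1 | 0
  21 | 101010 | 1 | 1
  22 | 010101 | 0 | 1
  23 | 101011 | 1 | 0
  24 | 010110 | 0 | 0
  25 | 101100 | 1 | 1
  26 | 011001 | 0 | 1
  27 | 110011 | 1 | 0
  28 | 100110 | 1 | 1
  29 | 001101 | 0 | 1
  30 | 011011 | 0 | 1
  31 | 110111 | 1 | 0
  32 | 101110 | 1 | 1
  33 | 011101 | 0 | 1
  34 | 111011 | 1 | 0
  35 | 110110 | 1 | 1
  36 | 101101 | 1 | 0
  37 | 011010 | 0 | 0
  38 | 110100 | 1 | 1
  39 | 101001 | 1 | 0
  40 | 010010 | 0 | 0
  41 | 100100 | 1 | 1
  42 | 001001 | 0 | 1
  43 | 010011 | 0 | 1
  44 | 100111 | 1 | 0
  45 | 001110 | 0 | 0
  46 | 011100 | 0 | 0
  47 | 111000 | 1 | 1
  48 | 110001 | 1 | 0
  49 | 100010 | 1 | 1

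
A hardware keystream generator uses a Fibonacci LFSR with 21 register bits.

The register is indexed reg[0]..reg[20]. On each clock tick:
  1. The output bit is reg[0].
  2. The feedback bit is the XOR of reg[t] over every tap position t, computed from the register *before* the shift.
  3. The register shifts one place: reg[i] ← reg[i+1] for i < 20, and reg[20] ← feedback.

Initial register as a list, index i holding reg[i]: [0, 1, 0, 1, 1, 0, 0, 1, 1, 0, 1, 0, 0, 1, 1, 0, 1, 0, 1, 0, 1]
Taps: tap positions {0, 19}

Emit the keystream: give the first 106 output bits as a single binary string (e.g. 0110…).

k : reg_k → out_k, fb_k
0: 010110011010011010101 → 0, fb=0
1: 101100110100110101010 → 1, fb=0
2: 011001101001101010100 → 0, fb=0
3: 110011010011010101000 → 1, fb=1
4: 100110100110101010001 → 1, fb=1
5: 001101001101010100011 → 0, fb=1
6: 011010011010101000111 → 0, fb=1
7: 110100110101010001111 → 1, fb=0
8: 101001101010100011110 → 1, fb=0
9: 010011010101000111100 → 0, fb=0
10: 100110101010001111000 → 1, fb=1
11: 001101010100011110001 → 0, fb=0
12: 011010101000111100010 → 0, fb=1
13: 110101010001111000101 → 1, fb=1
14: 101010100011110001011 → 1, fb=0
15: 010101000111100010110 → 0, fb=1
16: 101010001111000101101 → 1, fb=1
17: 010100011110001011011 → 0, fb=1
18: 101000111100010110111 → 1, fb=0
19: 010001111000101101110 → 0, fb=1
20: 100011110001011011101 → 1, fb=1
21: 000111100010110111011 → 0, fb=1
22: 001111000101101110111 → 0, fb=1
23: 011110001011011101111 → 0, fb=1
24: 111100010110111011111 → 1, fb=0
25: 111000101101110111110 → 1, fb=0
26: 110001011011101111100 → 1, fb=1
27: 100010110111011111001 → 1, fb=1
28: 000101101110111110011 → 0, fb=1
29: 001011011101111100111 → 0, fb=1
30: 010110111011111001111 → 0, fb=1
31: 101101110111110011111 → 1, fb=0
32: 011011101111100111110 → 0, fb=1
33: 110111011111001111101 → 1, fb=1
34: 101110111110011111011 → 1, fb=0
35: 011101111100111110110 → 0, fb=1
36: 111011111001111101101 → 1, fb=1
37: 110111110011111011011 → 1, fb=0
38: 101111100111110110110 → 1, fb=0
39: 011111001111101101100 → 0, fb=0
40: 111110011111011011000 → 1, fb=1
41: 111100111110110110001 → 1, fb=1
42: 111001111101101100011 → 1, fb=0
43: 110011111011011000110 → 1, fb=0
44: 100111110110110001100 → 1, fb=1
45: 001111101101100011001 → 0, fb=0
46: 011111011011000110010 → 0, fb=1
47: 111110110110001100101 → 1, fb=1
48: 111101101100011001011 → 1, fb=0
49: 111011011000110010110 → 1, fb=0
50: 110110110001100101100 → 1, fb=1
51: 101101100011001011001 → 1, fb=1
52: 011011000110010110011 → 0, fb=1
53: 110110001100101100111 → 1, fb=0
54: 101100011001011001110 → 1, fb=0
55: 011000110010110011100 → 0, fb=0
56: 110001100101100111000 → 1, fb=1
57: 100011001011001110001 → 1, fb=1
58: 000110010110011100011 → 0, fb=1
59: 001100101100111000111 → 0, fb=1
60: 011001011001110001111 → 0, fb=1
61: 110010110011100011111 → 1, fb=0
62: 100101100111000111110 → 1, fb=0
63: 001011001110001111100 → 0, fb=0
64: 010110011100011111000 → 0, fb=0
65: 101100111000111110000 → 1, fb=1
66: 011001110001111100001 → 0, fb=0
67: 110011100011111000010 → 1, fb=0
68: 100111000111110000100 → 1, fb=1
69: 001110001111100001001 → 0, fb=0
70: 011100011111000010010 → 0, fb=1
71: 111000111110000100101 → 1, fb=1
72: 110001111100001001011 → 1, fb=0
73: 100011111000010010110 → 1, fb=0
74: 000111110000100101100 → 0, fb=0
75: 001111100001001011000 → 0, fb=0
76: 011111000010010110000 → 0, fb=0
77: 111110000100101100000 → 1, fb=1
78: 111100001001011000001 → 1, fb=1
79: 111000010010110000011 → 1, fb=0
80: 110000100101100000110 → 1, fb=0
81: 100001001011000001100 → 1, fb=1
82: 000010010110000011001 → 0, fb=0
83: 000100101100000110010 → 0, fb=1
84: 001001011000001100101 → 0, fb=0
85: 010010110000011001010 → 0, fb=1
86: 100101100000110010101 → 1, fb=1
87: 001011000001100101011 → 0, fb=1
88: 010110000011001010111 → 0, fb=1
89: 101100000110010101111 → 1, fb=0
90: 011000001100101011110 → 0, fb=1
91: 110000011001010111101 → 1, fb=1
92: 100000110010101111011 → 1, fb=0
93: 000001100101011110110 → 0, fb=1
94: 000011001010111101101 → 0, fb=0
95: 000110010101111011010 → 0, fb=1
96: 001100101011110110101 → 0, fb=0
97: 011001010111101101010 → 0, fb=1
98: 110010101111011010101 → 1, fb=1
99: 100101011110110101011 → 1, fb=0
100: 001010111101101010110 → 0, fb=1
101: 010101111011010101101 → 0, fb=0
102: 101011110110101011010 → 1, fb=0
103: 010111101101010110100 → 0, fb=0
104: 101111011010101101000 → 1, fb=1
105: 011110110101011010001 → 0, fb=0

0101100110100110101010001111000101101110111110011111011011000110010110011100011111000010010110000011001010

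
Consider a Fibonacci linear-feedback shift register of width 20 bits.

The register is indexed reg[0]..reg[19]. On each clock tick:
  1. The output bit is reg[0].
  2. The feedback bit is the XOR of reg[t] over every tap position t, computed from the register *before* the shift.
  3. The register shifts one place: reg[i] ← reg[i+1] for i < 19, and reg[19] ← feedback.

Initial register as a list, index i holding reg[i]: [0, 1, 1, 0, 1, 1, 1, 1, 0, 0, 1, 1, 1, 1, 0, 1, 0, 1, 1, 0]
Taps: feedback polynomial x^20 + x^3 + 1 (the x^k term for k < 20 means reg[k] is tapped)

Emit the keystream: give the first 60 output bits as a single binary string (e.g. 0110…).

tick  register→output (feedback)
  0  01101111001111010110→0 (0)
  1  11011110011110101100→1 (0)
  2  10111100111101011000→1 (0)
  3  01111001111010110000→0 (1)
  4  11110011110101100001→1 (0)
  5  11100111101011000010→1 (1)
  6  11001111010110000101→1 (1)
  7  10011110101100001011→1 (0)
  8  00111101011000010110→0 (1)
  9  01111010110000101101→0 (1)
 10  11110101100001011011→1 (0)
 11  11101011000010110110→1 (1)
 12  11010110000101101101→1 (0)
 13  10101100001011011010→1 (1)
 14  01011000010110110101→0 (1)
 15  10110000101101101011→1 (0)
 16  01100001011011010110→0 (0)
 17  11000010110110101100→1 (1)
 18  10000101101101011001→1 (1)
 19  00001011011010110011→0 (0)
 20  00010110110101100110→0 (1)
 21  00101101101011001101→0 (0)
 22  01011011010110011010→0 (1)
 23  10110110101100110101→1 (0)
 24  01101101011001101010→0 (0)
 25  11011010110011010100→1 (0)
 26  10110101100110101000→1 (0)
 27  01101011001101010000→0 (0)
 28  11010110011010100000→1 (0)
 29  10101100110101000000→1 (1)
 30  01011001101010000001→0 (1)
 31  10110011010100000011→1 (0)
 32  01100110101000000110→0 (0)
 33  11001101010000001100→1 (1)
 34  10011010100000011001→1 (0)
 35  00110101000000110010→0 (1)
 36  01101010000001100101→0 (0)
 37  11010100000011001010→1 (0)
 38  10101000000110010100→1 (1)
 39  01010000001100101001→0 (1)
 40  10100000011001010011→1 (1)
 41  01000000110010100111→0 (0)
 42  10000001100101001110→1 (1)
 43  00000011001010011101→0 (0)
 44  00000110010100111010→0 (0)
 45  00001100101001110100→0 (0)
 46  00011001010011101000→0 (1)
 47  00110010100111010001→0 (1)
 48  01100101001110100011→0 (0)
 49  11001010011101000110→1 (1)
 50  10010100111010001101→1 (0)
 51  00101001110100011010→0 (0)
 52  01010011101000110100→0 (1)
 53  10100111010001101001→1 (1)
 54  01001110100011010011→0 (0)
 55  10011101000110100110→1 (0)
 56  00111010001101001100→0 (1)
 57  01110100011010011001→0 (1)
 58  11101000110100110011→1 (1)
 59  11010001101001100111→1 (0)

011011110011110101100001011011010110011010100000011001010011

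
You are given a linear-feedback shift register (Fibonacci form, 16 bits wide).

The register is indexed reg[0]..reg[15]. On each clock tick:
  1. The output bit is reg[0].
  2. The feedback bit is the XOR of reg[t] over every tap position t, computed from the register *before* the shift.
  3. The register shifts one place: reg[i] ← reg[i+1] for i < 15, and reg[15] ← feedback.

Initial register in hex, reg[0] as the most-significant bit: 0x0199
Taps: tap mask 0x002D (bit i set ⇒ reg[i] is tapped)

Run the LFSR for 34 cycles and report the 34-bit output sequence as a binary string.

tick  register→output (feedback)
  0  0000000110011001→0 (0)
  1  0000001100110010→0 (0)
  2  0000011001100100→0 (1)
  3  0000110011001001→0 (1)
  4  0001100110010011→0 (1)
  5  0011001100100111→0 (0)
  6  0110011001001110→0 (0)
  7  1100110010011100→1 (0)
  8  1001100100111000→1 (0)
  9  0011001001110000→0 (0)
 10  0110010011100000→0 (0)
 11  1100100111000000→1 (1)
 12  1001001110000001→1 (0)
 13  0010011100000010→0 (0)
 14  0100111000000100→0 (1)
 15  1001110000001001→1 (1)
 16  0011100000010011→0 (0)
 17  0111000000100110→0 (0)
 18  1110000001001100→1 (0)
 19  1100000010011000→1 (1)
 20  1000000100110001→1 (1)
 21  0000001001100011→0 (0)
 22  0000010011000110→0 (1)
 23  0000100110001101→0 (0)
 24  0001001100011010→0 (1)
 25  0010011000110101→0 (0)
 26  0100110001101010→0 (1)
 27  1001100011010101→1 (0)
 28  0011000110101010→0 (0)
 29  0110001101010100→0 (1)
 30  1100011010101001→1 (0)
 31  1000110101010010→1 (0)
 32  0001101010100100→0 (1)
 33  0011010101001001→0 (1)

0000000110011001001110000001001100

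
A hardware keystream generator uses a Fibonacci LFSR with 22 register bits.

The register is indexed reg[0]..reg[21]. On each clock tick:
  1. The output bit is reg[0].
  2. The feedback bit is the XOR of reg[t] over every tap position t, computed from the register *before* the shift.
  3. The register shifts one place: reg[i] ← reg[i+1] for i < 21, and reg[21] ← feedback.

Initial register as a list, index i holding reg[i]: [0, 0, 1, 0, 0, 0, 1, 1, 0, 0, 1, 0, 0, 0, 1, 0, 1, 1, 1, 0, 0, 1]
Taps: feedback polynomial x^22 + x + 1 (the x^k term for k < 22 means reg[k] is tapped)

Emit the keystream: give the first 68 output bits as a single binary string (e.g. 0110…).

00100011001000101110010110010101100111001011101011111010100101110011

step | reg (before) | out | fb
   0 | 0010001100100010111001 | 0 | 0
   1 | 0100011001000101110010 | 0 | 1
   2 | 1000110010001011100101 | 1 | 1
   3 | 0001100100010111001011 | 0 | 0
   4 | 0011001000101110010110 | 0 | 0
   5 | 0110010001011100101100 | 0 | 1
   6 | 1100100010111001011001 | 1 | 0
   7 | 1001000101110010110010 | 1 | 1
   8 | 0010001011100101100101 | 0 | 0
   9 | 0100010111001011001010 | 0 | 1
  10 | 1000101110010110010101 | 1 | 1
  11 | 0001011100101100101011 | 0 | 0
  12 | 0010111001011001010110 | 0 | 0
  13 | 0101110010110010101100 | 0 | 1
  14 | 1011100101100101011001 | 1 | 1
  15 | 0111001011001010110011 | 0 | 1
  16 | 1110010110010101100111 | 1 | 0
  17 | 1100101100101011001110 | 1 | 0
  18 | 1001011001010110011100 | 1 | 1
  19 | 0010110010101100111001 | 0 | 0
  20 | 0101100101011001110010 | 0 | 1
  21 | 1011001010110011100101 | 1 | 1
  22 | 0110010101100111001011 | 0 | 1
  23 | 1100101011001110010111 | 1 | 0
  24 | 1001010110011100101110 | 1 | 1
  25 | 0010101100111001011101 | 0 | 0
  26 | 0101011001110010111010 | 0 | 1
  27 | 1010110011100101110101 | 1 | 1
  28 | 0101100111001011101011 | 0 | 1
  29 | 1011001110010111010111 | 1 | 1
  30 | 0110011100101110101111 | 0 | 1
  31 | 1100111001011101011111 | 1 | 0
  32 | 1001110010111010111110 | 1 | 1
  33 | 0011100101110101111101 | 0 | 0
  34 | 0111001011101011111010 | 0 | 1
  35 | 1110010111010111110101 | 1 | 0
  36 | 1100101110101111101010 | 1 | 0
  37 | 1001011101011111010100 | 1 | 1
  38 | 0010111010111110101001 | 0 | 0
  39 | 0101110101111101010010 | 0 | 1
  40 | 1011101011111010100101 | 1 | 1
  41 | 0111010111110101001011 | 0 | 1
  42 | 1110101111101010010111 | 1 | 0
  43 | 1101011111010100101110 | 1 | 0
  44 | 1010111110101001011100 | 1 | 1
  45 | 0101111101010010111001 | 0 | 1
  46 | 1011111010100101110011 | 1 | 1
  47 | 0111110101001011100111 | 0 | 1
  48 | 1111101010010111001111 | 1 | 0
  49 | 1111010100101110011110 | 1 | 0
  50 | 1110101001011100111100 | 1 | 0
  51 | 1101010010111001111000 | 1 | 0
  52 | 1010100101110011110000 | 1 | 1
  53 | 0101001011100111100001 | 0 | 1
  54 | 1010010111001111000011 | 1 | 1
  55 | 0100101110011110000111 | 0 | 1
  56 | 1001011100111100001111 | 1 | 1
  57 | 0010111001111000011111 | 0 | 0
  58 | 0101110011110000111110 | 0 | 1
  59 | 1011100111100001111101 | 1 | 1
  60 | 0111001111000011111011 | 0 | 1
  61 | 1110011110000111110111 | 1 | 0
  62 | 1100111100001111101110 | 1 | 0
  63 | 1001111000011111011100 | 1 | 1
  64 | 0011110000111110111001 | 0 | 0
  65 | 0111100001111101110010 | 0 | 1
  66 | 1111000011111011100101 | 1 | 0
  67 | 1110000111110111001010 | 1 | 0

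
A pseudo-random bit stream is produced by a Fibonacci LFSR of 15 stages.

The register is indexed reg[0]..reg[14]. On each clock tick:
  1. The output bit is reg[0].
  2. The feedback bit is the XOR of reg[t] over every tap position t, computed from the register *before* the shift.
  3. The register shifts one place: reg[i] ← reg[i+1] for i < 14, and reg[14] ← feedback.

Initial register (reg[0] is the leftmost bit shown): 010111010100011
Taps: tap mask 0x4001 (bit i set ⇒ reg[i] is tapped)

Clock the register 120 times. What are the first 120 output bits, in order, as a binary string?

k : reg_k → out_k, fb_k
0: 010111010100011 → 0, fb=1
1: 101110101000111 → 1, fb=0
2: 011101010001110 → 0, fb=0
3: 111010100011100 → 1, fb=1
4: 110101000111001 → 1, fb=0
5: 101010001110010 → 1, fb=1
6: 010100011100101 → 0, fb=1
7: 101000111001011 → 1, fb=0
8: 010001110010110 → 0, fb=0
9: 100011100101100 → 1, fb=1
10: 000111001011001 → 0, fb=1
11: 001110010110011 → 0, fb=1
12: 011100101100111 → 0, fb=1
13: 111001011001111 → 1, fb=0
14: 110010110011110 → 1, fb=1
15: 100101100111101 → 1, fb=0
16: 001011001111010 → 0, fb=0
17: 010110011110100 → 0, fb=0
18: 101100111101000 → 1, fb=1
19: 011001111010001 → 0, fb=1
20: 110011110100011 → 1, fb=0
21: 100111101000110 → 1, fb=1
22: 001111010001101 → 0, fb=1
23: 011110100011011 → 0, fb=1
24: 111101000110111 → 1, fb=0
25: 111010001101110 → 1, fb=1
26: 110100011011101 → 1, fb=0
27: 101000110111010 → 1, fb=1
28: 010001101110101 → 0, fb=1
29: 100011011101011 → 1, fb=0
30: 000110111010110 → 0, fb=0
31: 001101110101100 → 0, fb=0
32: 011011101011000 → 0, fb=0
33: 110111010110000 → 1, fb=1
34: 101110101100001 → 1, fb=0
35: 011101011000010 → 0, fb=0
36: 111010110000100 → 1, fb=1
37: 110101100001001 → 1, fb=0
38: 101011000010010 → 1, fb=1
39: 010110000100101 → 0, fb=1
40: 101100001001011 → 1, fb=0
41: 011000010010110 → 0, fb=0
42: 110000100101100 → 1, fb=1
43: 100001001011001 → 1, fb=0
44: 000010010110010 → 0, fb=0
45: 000100101100100 → 0, fb=0
46: 001001011001000 → 0, fb=0
47: 010010110010000 → 0, fb=0
48: 100101100100000 → 1, fb=1
49: 001011001000001 → 0, fb=1
50: 010110010000011 → 0, fb=1
51: 101100100000111 → 1, fb=0
52: 011001000001110 → 0, fb=0
53: 110010000011100 → 1, fb=1
54: 100100000111001 → 1, fb=0
55: 001000001110010 → 0, fb=0
56: 010000011100100 → 0, fb=0
57: 100000111001000 → 1, fb=1
58: 000001110010001 → 0, fb=1
59: 000011100100011 → 0, fb=1
60: 000111001000111 → 0, fb=1
61: 001110010001111 → 0, fb=1
62: 011100100011111 → 0, fb=1
63: 111001000111111 → 1, fb=0
64: 110010001111110 → 1, fb=1
65: 100100011111101 → 1, fb=0
66: 001000111111010 → 0, fb=0
67: 010001111110100 → 0, fb=0
68: 100011111101000 → 1, fb=1
69: 000111111010001 → 0, fb=1
70: 001111110100011 → 0, fb=1
71: 011111101000111 → 0, fb=1
72: 111111010001111 → 1, fb=0
73: 111110100011110 → 1, fb=1
74: 111101000111101 → 1, fb=0
75: 111010001111010 → 1, fb=1
76: 110100011110101 → 1, fb=0
77: 101000111101010 → 1, fb=1
78: 010001111010101 → 0, fb=1
79: 100011110101011 → 1, fb=0
80: 000111101010110 → 0, fb=0
81: 001111010101100 → 0, fb=0
82: 011110101011000 → 0, fb=0
83: 111101010110000 → 1, fb=1
84: 111010101100001 → 1, fb=0
85: 110101011000010 → 1, fb=1
86: 101010110000101 → 1, fb=0
87: 010101100001010 → 0, fb=0
88: 101011000010100 → 1, fb=1
89: 010110000101001 → 0, fb=1
90: 101100001010011 → 1, fb=0
91: 011000010100110 → 0, fb=0
92: 110000101001100 → 1, fb=1
93: 100001010011001 → 1, fb=0
94: 000010100110010 → 0, fb=0
95: 000101001100100 → 0, fb=0
96: 001010011001000 → 0, fb=0
97: 010100110010000 → 0, fb=0
98: 101001100100000 → 1, fb=1
99: 010011001000001 → 0, fb=1
100: 100110010000011 → 1, fb=0
101: 001100100000110 → 0, fb=0
102: 011001000001100 → 0, fb=0
103: 110010000011000 → 1, fb=1
104: 100100000110001 → 1, fb=0
105: 001000001100010 → 0, fb=0
106: 010000011000100 → 0, fb=0
107: 100000110001000 → 1, fb=1
108: 000001100010001 → 0, fb=1
109: 000011000100011 → 0, fb=1
110: 000110001000111 → 0, fb=1
111: 001100010001111 → 0, fb=1
112: 011000100011111 → 0, fb=1
113: 110001000111111 → 1, fb=0
114: 100010001111110 → 1, fb=1
115: 000100011111101 → 0, fb=1
116: 001000111111011 → 0, fb=1
117: 010001111110111 → 0, fb=1
118: 100011111101111 → 1, fb=0
119: 000111111011110 → 0, fb=0

010111010100011100101100111101000110111010110000100101100100000111001000111111010001111010101100001010011001000001100010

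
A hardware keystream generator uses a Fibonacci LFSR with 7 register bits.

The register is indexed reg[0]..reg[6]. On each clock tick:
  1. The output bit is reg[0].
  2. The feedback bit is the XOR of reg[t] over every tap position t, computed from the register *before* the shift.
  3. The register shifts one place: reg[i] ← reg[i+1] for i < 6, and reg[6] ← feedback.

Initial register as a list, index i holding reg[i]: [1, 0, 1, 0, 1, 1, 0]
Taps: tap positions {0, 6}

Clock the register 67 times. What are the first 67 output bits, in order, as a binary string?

k : reg_k → out_k, fb_k
0: 1010110 → 1, fb=1
1: 0101101 → 0, fb=1
2: 1011011 → 1, fb=0
3: 0110110 → 0, fb=0
4: 1101100 → 1, fb=1
5: 1011001 → 1, fb=0
6: 0110010 → 0, fb=0
7: 1100100 → 1, fb=1
8: 1001001 → 1, fb=0
9: 0010010 → 0, fb=0
10: 0100100 → 0, fb=0
11: 1001000 → 1, fb=1
12: 0010001 → 0, fb=1
13: 0100011 → 0, fb=1
14: 1000111 → 1, fb=0
15: 0001110 → 0, fb=0
16: 0011100 → 0, fb=0
17: 0111000 → 0, fb=0
18: 1110000 → 1, fb=1
19: 1100001 → 1, fb=0
20: 1000010 → 1, fb=1
21: 0000101 → 0, fb=1
22: 0001011 → 0, fb=1
23: 0010111 → 0, fb=1
24: 0101111 → 0, fb=1
25: 1011111 → 1, fb=0
26: 0111110 → 0, fb=0
27: 1111100 → 1, fb=1
28: 1111001 → 1, fb=0
29: 1110010 → 1, fb=1
30: 1100101 → 1, fb=0
31: 1001010 → 1, fb=1
32: 0010101 → 0, fb=1
33: 0101011 → 0, fb=1
34: 1010111 → 1, fb=0
35: 0101110 → 0, fb=0
36: 1011100 → 1, fb=1
37: 0111001 → 0, fb=1
38: 1110011 → 1, fb=0
39: 1100110 → 1, fb=1
40: 1001101 → 1, fb=0
41: 0011010 → 0, fb=0
42: 0110100 → 0, fb=0
43: 1101000 → 1, fb=1
44: 1010001 → 1, fb=0
45: 0100010 → 0, fb=0
46: 1000100 → 1, fb=1
47: 0001001 → 0, fb=1
48: 0010011 → 0, fb=1
49: 0100111 → 0, fb=1
50: 1001111 → 1, fb=0
51: 0011110 → 0, fb=0
52: 0111100 → 0, fb=0
53: 1111000 → 1, fb=1
54: 1110001 → 1, fb=0
55: 1100010 → 1, fb=1
56: 1000101 → 1, fb=0
57: 0001010 → 0, fb=0
58: 0010100 → 0, fb=0
59: 0101000 → 0, fb=0
60: 1010000 → 1, fb=1
61: 0100001 → 0, fb=1
62: 1000011 → 1, fb=0
63: 0000110 → 0, fb=0
64: 0001100 → 0, fb=0
65: 0011000 → 0, fb=0
66: 0110000 → 0, fb=0

1010110110010010001110000101111100101011100110100010011110001010000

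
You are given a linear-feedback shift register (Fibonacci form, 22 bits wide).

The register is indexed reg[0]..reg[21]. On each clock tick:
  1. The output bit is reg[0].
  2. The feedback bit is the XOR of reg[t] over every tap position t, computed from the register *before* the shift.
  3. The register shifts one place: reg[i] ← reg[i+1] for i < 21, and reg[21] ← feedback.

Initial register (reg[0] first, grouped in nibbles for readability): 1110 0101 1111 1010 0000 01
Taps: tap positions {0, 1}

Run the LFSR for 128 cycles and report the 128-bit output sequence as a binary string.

11100101111110100000010010111000001110000011011100100001001000010110010110001101100011101011101001011010010011110011101110111011

k : reg_k → out_k, fb_k
0: 1110010111111010000001 → 1, fb=0
1: 1100101111110100000010 → 1, fb=0
2: 1001011111101000000100 → 1, fb=1
3: 0010111111010000001001 → 0, fb=0
4: 0101111110100000010010 → 0, fb=1
5: 1011111101000000100101 → 1, fb=1
6: 0111111010000001001011 → 0, fb=1
7: 1111110100000010010111 → 1, fb=0
8: 1111101000000100101110 → 1, fb=0
9: 1111010000001001011100 → 1, fb=0
10: 1110100000010010111000 → 1, fb=0
11: 1101000000100101110000 → 1, fb=0
12: 1010000001001011100000 → 1, fb=1
13: 0100000010010111000001 → 0, fb=1
14: 1000000100101110000011 → 1, fb=1
15: 0000001001011100000111 → 0, fb=0
16: 0000010010111000001110 → 0, fb=0
17: 0000100101110000011100 → 0, fb=0
18: 0001001011100000111000 → 0, fb=0
19: 0010010111000001110000 → 0, fb=0
20: 0100101110000011100000 → 0, fb=1
21: 1001011100000111000001 → 1, fb=1
22: 0010111000001110000011 → 0, fb=0
23: 0101110000011100000110 → 0, fb=1
24: 1011100000111000001101 → 1, fb=1
25: 0111000001110000011011 → 0, fb=1
26: 1110000011100000110111 → 1, fb=0
27: 1100000111000001101110 → 1, fb=0
28: 1000001110000011011100 → 1, fb=1
29: 0000011100000110111001 → 0, fb=0
30: 0000111000001101110010 → 0, fb=0
31: 0001110000011011100100 → 0, fb=0
32: 0011100000110111001000 → 0, fb=0
33: 0111000001101110010000 → 0, fb=1
34: 1110000011011100100001 → 1, fb=0
35: 1100000110111001000010 → 1, fb=0
36: 1000001101110010000100 → 1, fb=1
37: 0000011011100100001001 → 0, fb=0
38: 0000110111001000010010 → 0, fb=0
39: 0001101110010000100100 → 0, fb=0
40: 0011011100100001001000 → 0, fb=0
41: 0110111001000010010000 → 0, fb=1
42: 1101110010000100100001 → 1, fb=0
43: 1011100100001001000010 → 1, fb=1
44: 0111001000010010000101 → 0, fb=1
45: 1110010000100100001011 → 1, fb=0
46: 1100100001001000010110 → 1, fb=0
47: 1001000010010000101100 → 1, fb=1
48: 0010000100100001011001 → 0, fb=0
49: 0100001001000010110010 → 0, fb=1
50: 1000010010000101100101 → 1, fb=1
51: 0000100100001011001011 → 0, fb=0
52: 0001001000010110010110 → 0, fb=0
53: 0010010000101100101100 → 0, fb=0
54: 0100100001011001011000 → 0, fb=1
55: 1001000010110010110001 → 1, fb=1
56: 0010000101100101100011 → 0, fb=0
57: 0100001011001011000110 → 0, fb=1
58: 1000010110010110001101 → 1, fb=1
59: 0000101100101100011011 → 0, fb=0
60: 0001011001011000110110 → 0, fb=0
61: 0010110010110001101100 → 0, fb=0
62: 0101100101100011011000 → 0, fb=1
63: 1011001011000110110001 → 1, fb=1
64: 0110010110001101100011 → 0, fb=1
65: 1100101100011011000111 → 1, fb=0
66: 1001011000110110001110 → 1, fb=1
67: 0010110001101100011101 → 0, fb=0
68: 0101100011011000111010 → 0, fb=1
69: 1011000110110001110101 → 1, fb=1
70: 0110001101100011101011 → 0, fb=1
71: 1100011011000111010111 → 1, fb=0
72: 1000110110001110101110 → 1, fb=1
73: 0001101100011101011101 → 0, fb=0
74: 0011011000111010111010 → 0, fb=0
75: 0110110001110101110100 → 0, fb=1
76: 1101100011101011101001 → 1, fb=0
77: 1011000111010111010010 → 1, fb=1
78: 0110001110101110100101 → 0, fb=1
79: 1100011101011101001011 → 1, fb=0
80: 1000111010111010010110 → 1, fb=1
81: 0001110101110100101101 → 0, fb=0
82: 0011101011101001011010 → 0, fb=0
83: 0111010111010010110100 → 0, fb=1
84: 1110101110100101101001 → 1, fb=0
85: 1101011101001011010010 → 1, fb=0
86: 1010111010010110100100 → 1, fb=1
87: 0101110100101101001001 → 0, fb=1
88: 1011101001011010010011 → 1, fb=1
89: 0111010010110100100111 → 0, fb=1
90: 1110100101101001001111 → 1, fb=0
91: 1101001011010010011110 → 1, fb=0
92: 1010010110100100111100 → 1, fb=1
93: 0100101101001001111001 → 0, fb=1
94: 1001011010010011110011 → 1, fb=1
95: 0010110100100111100111 → 0, fb=0
96: 0101101001001111001110 → 0, fb=1
97: 1011010010011110011101 → 1, fb=1
98: 0110100100111100111011 → 0, fb=1
99: 1101001001111001110111 → 1, fb=0
100: 1010010011110011101110 → 1, fb=1
101: 0100100111100111011101 → 0, fb=1
102: 1001001111001110111011 → 1, fb=1
103: 0010011110011101110111 → 0, fb=0
104: 0100111100111011101110 → 0, fb=1
105: 1001111001110111011101 → 1, fb=1
106: 0011110011101110111011 → 0, fb=0
107: 0111100111011101110110 → 0, fb=1
108: 1111001110111011101101 → 1, fb=0
109: 1110011101110111011010 → 1, fb=0
110: 1100111011101110110100 → 1, fb=0
111: 1001110111011101101000 → 1, fb=1
112: 0011101110111011010001 → 0, fb=0
113: 0111011101110110100010 → 0, fb=1
114: 1110111011101101000101 → 1, fb=0
115: 1101110111011010001010 → 1, fb=0
116: 1011101110110100010100 → 1, fb=1
117: 0111011101101000101001 → 0, fb=1
118: 1110111011010001010011 → 1, fb=0
119: 1101110110100010100110 → 1, fb=0
120: 1011101101000101001100 → 1, fb=1
121: 0111011010001010011001 → 0, fb=1
122: 1110110100010100110011 → 1, fb=0
123: 1101101000101001100110 → 1, fb=0
124: 1011010001010011001100 → 1, fb=1
125: 0110100010100110011001 → 0, fb=1
126: 1101000101001100110011 → 1, fb=0
127: 1010001010011001100110 → 1, fb=1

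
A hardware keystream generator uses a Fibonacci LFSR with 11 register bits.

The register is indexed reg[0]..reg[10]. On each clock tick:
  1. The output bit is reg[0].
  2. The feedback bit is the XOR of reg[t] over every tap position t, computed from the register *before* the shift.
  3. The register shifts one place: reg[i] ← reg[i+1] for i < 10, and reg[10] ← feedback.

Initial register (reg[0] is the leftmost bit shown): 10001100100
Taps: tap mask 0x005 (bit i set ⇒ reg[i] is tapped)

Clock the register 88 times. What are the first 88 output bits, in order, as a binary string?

1000110010010111110110010001011110101001001000011011010011101100111010111110100010001001

k : reg_k → out_k, fb_k
0: 10001100100 → 1, fb=1
1: 00011001001 → 0, fb=0
2: 00110010010 → 0, fb=1
3: 01100100101 → 0, fb=1
4: 11001001011 → 1, fb=1
5: 10010010111 → 1, fb=1
6: 00100101111 → 0, fb=1
7: 01001011111 → 0, fb=0
8: 10010111110 → 1, fb=1
9: 00101111101 → 0, fb=1
10: 01011111011 → 0, fb=0
11: 10111110110 → 1, fb=0
12: 01111101100 → 0, fb=1
13: 11111011001 → 1, fb=0
14: 11110110010 → 1, fb=0
15: 11101100100 → 1, fb=0
16: 11011001000 → 1, fb=1
17: 10110010001 → 1, fb=0
18: 01100100010 → 0, fb=1
19: 11001000101 → 1, fb=1
20: 10010001011 → 1, fb=1
21: 00100010111 → 0, fb=1
22: 01000101111 → 0, fb=0
23: 10001011110 → 1, fb=1
24: 00010111101 → 0, fb=0
25: 00101111010 → 0, fb=1
26: 01011110101 → 0, fb=0
27: 10111101010 → 1, fb=0
28: 01111010100 → 0, fb=1
29: 11110101001 → 1, fb=0
30: 11101010010 → 1, fb=0
31: 11010100100 → 1, fb=1
32: 10101001001 → 1, fb=0
33: 01010010010 → 0, fb=0
34: 10100100100 → 1, fb=0
35: 01001001000 → 0, fb=0
36: 10010010000 → 1, fb=1
37: 00100100001 → 0, fb=1
38: 01001000011 → 0, fb=0
39: 10010000110 → 1, fb=1
40: 00100001101 → 0, fb=1
41: 01000011011 → 0, fb=0
42: 10000110110 → 1, fb=1
43: 00001101101 → 0, fb=0
44: 00011011010 → 0, fb=0
45: 00110110100 → 0, fb=1
46: 01101101001 → 0, fb=1
47: 11011010011 → 1, fb=1
48: 10110100111 → 1, fb=0
49: 01101001110 → 0, fb=1
50: 11010011101 → 1, fb=1
51: 10100111011 → 1, fb=0
52: 01001110110 → 0, fb=0
53: 10011101100 → 1, fb=1
54: 00111011001 → 0, fb=1
55: 01110110011 → 0, fb=1
56: 11101100111 → 1, fb=0
57: 11011001110 → 1, fb=1
58: 10110011101 → 1, fb=0
59: 01100111010 → 0, fb=1
60: 11001110101 → 1, fb=1
61: 10011101011 → 1, fb=1
62: 00111010111 → 0, fb=1
63: 01110101111 → 0, fb=1
64: 11101011111 → 1, fb=0
65: 11010111110 → 1, fb=1
66: 10101111101 → 1, fb=0
67: 01011111010 → 0, fb=0
68: 10111110100 → 1, fb=0
69: 01111101000 → 0, fb=1
70: 11111010001 → 1, fb=0
71: 11110100010 → 1, fb=0
72: 11101000100 → 1, fb=0
73: 11010001000 → 1, fb=1
74: 10100010001 → 1, fb=0
75: 01000100010 → 0, fb=0
76: 10001000100 → 1, fb=1
77: 00010001001 → 0, fb=0
78: 00100010010 → 0, fb=1
79: 01000100101 → 0, fb=0
80: 10001001010 → 1, fb=1
81: 00010010101 → 0, fb=0
82: 00100101010 → 0, fb=1
83: 01001010101 → 0, fb=0
84: 10010101010 → 1, fb=1
85: 00101010101 → 0, fb=1
86: 01010101011 → 0, fb=0
87: 10101010110 → 1, fb=0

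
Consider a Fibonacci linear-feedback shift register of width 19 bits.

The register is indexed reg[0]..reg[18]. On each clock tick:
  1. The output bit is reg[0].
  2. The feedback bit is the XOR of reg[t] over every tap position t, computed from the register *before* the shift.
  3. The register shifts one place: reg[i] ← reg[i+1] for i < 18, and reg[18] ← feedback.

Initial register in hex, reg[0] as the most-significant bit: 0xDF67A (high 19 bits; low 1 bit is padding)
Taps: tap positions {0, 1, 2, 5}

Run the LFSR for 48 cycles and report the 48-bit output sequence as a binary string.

110111110110011110111110000110000011111100101001

k : reg_k → out_k, fb_k
0: 1101111101100111101 → 1, fb=1
1: 1011111011001111011 → 1, fb=1
2: 0111110110011110111 → 0, fb=1
3: 1111101100111101111 → 1, fb=1
4: 1111011001111011111 → 1, fb=0
5: 1110110011110111110 → 1, fb=0
6: 1101100111101111100 → 1, fb=0
7: 1011001111011111000 → 1, fb=0
8: 0110011110111110000 → 0, fb=1
9: 1100111101111100001 → 1, fb=1
10: 1001111011111000011 → 1, fb=0
11: 0011110111110000110 → 0, fb=0
12: 0111101111100001100 → 0, fb=0
13: 1111011111000011000 → 1, fb=0
14: 1110111110000110000 → 1, fb=0
15: 1101111100001100000 → 1, fb=1
16: 1011111000011000001 → 1, fb=1
17: 0111110000110000011 → 0, fb=1
18: 1111100001100000111 → 1, fb=1
19: 1111000011000001111 → 1, fb=1
20: 1110000110000011111 → 1, fb=1
21: 1100001100000111111 → 1, fb=0
22: 1000011000001111110 → 1, fb=0
23: 0000110000011111100 → 0, fb=1
24: 0001100000111111001 → 0, fb=0
25: 0011000001111110010 → 0, fb=1
26: 0110000011111100101 → 0, fb=0
27: 1100000111111001010 → 1, fb=0
28: 1000001111110010100 → 1, fb=1
29: 0000011111100101001 → 0, fb=1
30: 0000111111001010011 → 0, fb=1
31: 0001111110010100111 → 0, fb=1
32: 0011111100101001111 → 0, fb=0
33: 0111111001010011110 → 0, fb=1
34: 1111110010100111101 → 1, fb=0
35: 1111100101001111010 → 1, fb=1
36: 1111001010011110101 → 1, fb=1
37: 1110010100111101011 → 1, fb=0
38: 1100101001111010110 → 1, fb=0
39: 1001010011110101100 → 1, fb=0
40: 0010100111101011000 → 0, fb=1
41: 0101001111010110001 → 0, fb=1
42: 1010011110101100011 → 1, fb=1
43: 0100111101011000111 → 0, fb=0
44: 1001111010110001110 → 1, fb=0
45: 0011110101100011100 → 0, fb=0
46: 0111101011000111000 → 0, fb=0
47: 1111010110001110000 → 1, fb=0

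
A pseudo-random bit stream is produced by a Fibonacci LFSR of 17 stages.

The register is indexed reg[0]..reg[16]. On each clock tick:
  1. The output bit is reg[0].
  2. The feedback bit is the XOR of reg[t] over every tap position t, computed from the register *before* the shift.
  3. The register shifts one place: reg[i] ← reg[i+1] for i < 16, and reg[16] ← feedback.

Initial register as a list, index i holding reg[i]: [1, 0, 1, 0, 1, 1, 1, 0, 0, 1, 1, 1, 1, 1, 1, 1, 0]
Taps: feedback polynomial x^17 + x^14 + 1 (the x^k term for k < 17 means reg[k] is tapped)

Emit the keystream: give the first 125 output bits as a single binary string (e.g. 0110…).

k : reg_k → out_k, fb_k
0: 10101110011111110 → 1, fb=0
1: 01011100111111100 → 0, fb=1
2: 10111001111111001 → 1, fb=1
3: 01110011111110011 → 0, fb=0
4: 11100111111100110 → 1, fb=0
5: 11001111111001100 → 1, fb=0
6: 10011111110011000 → 1, fb=1
7: 00111111100110001 → 0, fb=0
8: 01111111001100010 → 0, fb=0
9: 11111110011000100 → 1, fb=0
10: 11111100110001000 → 1, fb=1
11: 11111001100010001 → 1, fb=1
12: 11110011000100011 → 1, fb=1
13: 11100110001000111 → 1, fb=0
14: 11001100010001110 → 1, fb=0
15: 10011000100011100 → 1, fb=0
16: 00110001000111000 → 0, fb=0
17: 01100010001110000 → 0, fb=0
18: 11000100011100000 → 1, fb=1
19: 10001000111000001 → 1, fb=1
20: 00010001110000011 → 0, fb=0
21: 00100011100000110 → 0, fb=1
22: 01000111000001101 → 0, fb=1
23: 10001110000011011 → 1, fb=1
24: 00011100000110111 → 0, fb=1
25: 00111000001101111 → 0, fb=1
26: 01110000011011111 → 0, fb=1
27: 11100000110111111 → 1, fb=0
28: 11000001101111110 → 1, fb=0
29: 10000011011111100 → 1, fb=0
30: 00000110111111000 → 0, fb=0
31: 00001101111110000 → 0, fb=0
32: 00011011111100000 → 0, fb=0
33: 00110111111000000 → 0, fb=0
34: 01101111110000000 → 0, fb=0
35: 11011111100000000 → 1, fb=1
36: 10111111000000001 → 1, fb=1
37: 01111110000000011 → 0, fb=0
38: 11111100000000110 → 1, fb=0
39: 11111000000001100 → 1, fb=0
40: 11110000000011000 → 1, fb=1
41: 11100000000110001 → 1, fb=1
42: 11000000001100011 → 1, fb=1
43: 10000000011000111 → 1, fb=0
44: 00000000110001110 → 0, fb=1
45: 00000001100011101 → 0, fb=1
46: 00000011000111011 → 0, fb=0
47: 00000110001110110 → 0, fb=1
48: 00001100011101101 → 0, fb=1
49: 00011000111011011 → 0, fb=0
50: 00110001110110110 → 0, fb=1
51: 01100011101101101 → 0, fb=1
52: 11000111011011011 → 1, fb=1
53: 10001110110110111 → 1, fb=0
54: 00011101101101110 → 0, fb=1
55: 00111011011011101 → 0, fb=1
56: 01110110110111011 → 0, fb=0
57: 11101101101110110 → 1, fb=0
58: 11011011011101100 → 1, fb=0
59: 10110110111011000 → 1, fb=1
60: 01101101110110001 → 0, fb=0
61: 11011011101100010 → 1, fb=1
62: 10110111011000101 → 1, fb=0
63: 01101110110001010 → 0, fb=0
64: 11011101100010100 → 1, fb=0
65: 10111011000101000 → 1, fb=1
66: 01110110001010001 → 0, fb=0
67: 11101100010100010 → 1, fb=1
68: 11011000101000101 → 1, fb=0
69: 10110001010001010 → 1, fb=1
70: 01100010100010101 → 0, fb=1
71: 11000101000101011 → 1, fb=1
72: 10001010001010111 → 1, fb=0
73: 00010100010101110 → 0, fb=1
74: 00101000101011101 → 0, fb=1
75: 01010001010111011 → 0, fb=0
76: 10100010101110110 → 1, fb=0
77: 01000101011101100 → 0, fb=1
78: 10001010111011001 → 1, fb=1
79: 00010101110110011 → 0, fb=0
80: 00101011101100110 → 0, fb=1
81: 01010111011001101 → 0, fb=1
82: 10101110110011011 → 1, fb=1
83: 01011101100110111 → 0, fb=1
84: 10111011001101111 → 1, fb=0
85: 01110110011011110 → 0, fb=1
86: 11101100110111101 → 1, fb=0
87: 11011001101111010 → 1, fb=1
88: 10110011011110101 → 1, fb=0
89: 01100110111101010 → 0, fb=0
90: 11001101111010100 → 1, fb=0
91: 10011011110101000 → 1, fb=1
92: 00110111101010001 → 0, fb=0
93: 01101111010100010 → 0, fb=0
94: 11011110101000100 → 1, fb=0
95: 10111101010001000 → 1, fb=1
96: 01111010100010001 → 0, fb=0
97: 11110101000100010 → 1, fb=1
98: 11101010001000101 → 1, fb=0
99: 11010100010001010 → 1, fb=1
100: 10101000100010101 → 1, fb=0
101: 01010001000101010 → 0, fb=0
102: 10100010001010100 → 1, fb=0
103: 01000100010101000 → 0, fb=0
104: 10001000101010000 → 1, fb=1
105: 00010001010100001 → 0, fb=0
106: 00100010101000010 → 0, fb=0
107: 01000101010000100 → 0, fb=1
108: 10001010100001001 → 1, fb=1
109: 00010101000010011 → 0, fb=0
110: 00101010000100110 → 0, fb=1
111: 01010100001001101 → 0, fb=1
112: 10101000010011011 → 1, fb=1
113: 01010000100110111 → 0, fb=1
114: 10100001001101111 → 1, fb=0
115: 01000010011011110 → 0, fb=1
116: 10000100110111101 → 1, fb=0
117: 00001001101111010 → 0, fb=0
118: 00010011011110100 → 0, fb=1
119: 00100110111101001 → 0, fb=0
120: 01001101111010010 → 0, fb=0
121: 10011011110100100 → 1, fb=0
122: 00110111101001000 → 0, fb=0
123: 01101111010010000 → 0, fb=0
124: 11011110100100000 → 1, fb=1

10101110011111110011000100011100000110111111000000001100011101101101110110001010001010111011001101111010100010001010100001001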